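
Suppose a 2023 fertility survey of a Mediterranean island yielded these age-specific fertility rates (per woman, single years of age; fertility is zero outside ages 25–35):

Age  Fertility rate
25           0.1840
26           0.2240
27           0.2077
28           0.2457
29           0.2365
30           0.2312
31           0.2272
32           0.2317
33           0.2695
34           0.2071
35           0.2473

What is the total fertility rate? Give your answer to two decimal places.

Sum of ASFRs = 0.1840 + 0.2240 + 0.2077 + 0.2457 + 0.2365 + 0.2312 + 0.2272 + 0.2317 + 0.2695 + 0.2071 + 0.2473 = 2.5119
TFR = 2.5119

2.51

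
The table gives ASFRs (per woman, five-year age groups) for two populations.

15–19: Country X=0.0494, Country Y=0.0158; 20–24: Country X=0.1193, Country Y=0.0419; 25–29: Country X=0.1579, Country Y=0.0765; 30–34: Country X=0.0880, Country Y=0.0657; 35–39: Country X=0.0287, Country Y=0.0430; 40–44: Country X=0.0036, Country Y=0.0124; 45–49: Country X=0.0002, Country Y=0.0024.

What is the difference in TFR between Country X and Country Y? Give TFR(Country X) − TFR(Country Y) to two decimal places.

0.95

Country X:
  Sum of ASFRs = 0.0494 + 0.1193 + 0.1579 + 0.0880 + 0.0287 + 0.0036 + 0.0002 = 0.4471
  TFR = 5 × 0.4471 = 2.2355
Country Y:
  Sum of ASFRs = 0.0158 + 0.0419 + 0.0765 + 0.0657 + 0.0430 + 0.0124 + 0.0024 = 0.2577
  TFR = 5 × 0.2577 = 1.2885
Difference = 2.2355 − 1.2885 = 0.947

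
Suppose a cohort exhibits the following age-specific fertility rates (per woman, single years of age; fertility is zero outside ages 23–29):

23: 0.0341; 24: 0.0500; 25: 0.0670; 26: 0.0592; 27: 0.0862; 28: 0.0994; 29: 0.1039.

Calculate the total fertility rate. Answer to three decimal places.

Sum of ASFRs = 0.0341 + 0.0500 + 0.0670 + 0.0592 + 0.0862 + 0.0994 + 0.1039 = 0.4998
TFR = 0.4998

0.500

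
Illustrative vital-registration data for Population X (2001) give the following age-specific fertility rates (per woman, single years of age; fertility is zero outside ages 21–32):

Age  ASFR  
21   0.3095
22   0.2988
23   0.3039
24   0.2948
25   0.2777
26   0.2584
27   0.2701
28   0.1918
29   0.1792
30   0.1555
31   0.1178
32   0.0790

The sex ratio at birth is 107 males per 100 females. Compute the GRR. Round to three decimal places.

1.322

Proportion female at birth = 100 / (100 + 107) = 0.48309.
Sum of ASFRs = 0.3095 + 0.2988 + 0.3039 + 0.2948 + 0.2777 + 0.2584 + 0.2701 + 0.1918 + 0.1792 + 0.1555 + 0.1178 + 0.0790 = 2.7365
TFR = 2.7365
GRR = 0.48309 × 2.7365 = 1.32198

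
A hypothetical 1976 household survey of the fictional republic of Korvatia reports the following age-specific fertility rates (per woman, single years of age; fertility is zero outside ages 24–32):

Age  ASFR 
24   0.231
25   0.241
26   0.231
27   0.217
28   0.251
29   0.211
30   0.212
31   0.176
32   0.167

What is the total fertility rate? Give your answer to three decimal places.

1.937

Sum of ASFRs = 0.231 + 0.241 + 0.231 + 0.217 + 0.251 + 0.211 + 0.212 + 0.176 + 0.167 = 1.937
TFR = 1.937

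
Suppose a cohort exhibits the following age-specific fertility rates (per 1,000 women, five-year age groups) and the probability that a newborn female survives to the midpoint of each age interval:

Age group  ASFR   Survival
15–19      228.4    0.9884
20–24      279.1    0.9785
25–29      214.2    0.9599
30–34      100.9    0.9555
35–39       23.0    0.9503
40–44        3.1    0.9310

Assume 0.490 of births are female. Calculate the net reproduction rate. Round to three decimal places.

Proportion female at birth = 0.490.
Per-age-group product (5 × ASFR × survival probability):
  15–19: 5 × 228.4/1000 × 0.9884 = 1.12875
  20–24: 5 × 279.1/1000 × 0.9785 = 1.36550
  25–29: 5 × 214.2/1000 × 0.9599 = 1.02805
  30–34: 5 × 100.9/1000 × 0.9555 = 0.48205
  35–39: 5 × 23.0/1000 × 0.9503 = 0.10928
  40–44: 5 × 3.1/1000 × 0.9310 = 0.01443
Sum = 4.12806
NRR = 0.490 × 4.12806 = 2.02275

2.023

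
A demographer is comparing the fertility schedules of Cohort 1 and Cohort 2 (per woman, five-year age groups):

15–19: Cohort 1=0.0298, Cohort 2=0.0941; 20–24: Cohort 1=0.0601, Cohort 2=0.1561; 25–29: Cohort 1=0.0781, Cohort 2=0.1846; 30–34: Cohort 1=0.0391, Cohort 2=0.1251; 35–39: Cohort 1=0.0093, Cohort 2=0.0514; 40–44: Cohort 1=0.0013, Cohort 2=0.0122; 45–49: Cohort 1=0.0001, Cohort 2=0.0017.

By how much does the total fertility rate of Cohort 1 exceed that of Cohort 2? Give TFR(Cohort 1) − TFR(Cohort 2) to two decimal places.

-2.04

Cohort 1:
  Sum of ASFRs = 0.0298 + 0.0601 + 0.0781 + 0.0391 + 0.0093 + 0.0013 + 0.0001 = 0.2178
  TFR = 5 × 0.2178 = 1.089
Cohort 2:
  Sum of ASFRs = 0.0941 + 0.1561 + 0.1846 + 0.1251 + 0.0514 + 0.0122 + 0.0017 = 0.6252
  TFR = 5 × 0.6252 = 3.126
Difference = 1.089 − 3.126 = -2.037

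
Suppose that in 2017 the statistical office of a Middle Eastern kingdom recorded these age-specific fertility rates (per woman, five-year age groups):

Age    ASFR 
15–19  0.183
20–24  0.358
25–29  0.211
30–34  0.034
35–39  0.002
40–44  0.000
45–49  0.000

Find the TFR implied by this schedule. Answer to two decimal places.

3.94

Sum of ASFRs = 0.183 + 0.358 + 0.211 + 0.034 + 0.002 + 0.000 + 0.000 = 0.788
TFR = 5 × 0.788 = 3.94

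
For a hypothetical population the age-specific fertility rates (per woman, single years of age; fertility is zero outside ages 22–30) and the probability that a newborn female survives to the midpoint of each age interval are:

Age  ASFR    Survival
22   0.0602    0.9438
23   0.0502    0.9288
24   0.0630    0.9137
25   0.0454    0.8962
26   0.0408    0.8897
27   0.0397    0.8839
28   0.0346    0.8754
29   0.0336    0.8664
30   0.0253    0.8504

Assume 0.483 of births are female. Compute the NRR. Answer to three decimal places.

Proportion female at birth = 0.483.
Survival-weighted fertility by age (1·fₓ·Sₓ):
  22: 1 × 0.0602 × 0.9438 = 0.05682
  23: 1 × 0.0502 × 0.9288 = 0.04663
  24: 1 × 0.0630 × 0.9137 = 0.05756
  25: 1 × 0.0454 × 0.8962 = 0.04069
  26: 1 × 0.0408 × 0.8897 = 0.03630
  27: 1 × 0.0397 × 0.8839 = 0.03509
  28: 1 × 0.0346 × 0.8754 = 0.03029
  29: 1 × 0.0336 × 0.8664 = 0.02911
  30: 1 × 0.0253 × 0.8504 = 0.02152
Sum = 0.35401
NRR = 0.483 × 0.35401 = 0.17099

0.171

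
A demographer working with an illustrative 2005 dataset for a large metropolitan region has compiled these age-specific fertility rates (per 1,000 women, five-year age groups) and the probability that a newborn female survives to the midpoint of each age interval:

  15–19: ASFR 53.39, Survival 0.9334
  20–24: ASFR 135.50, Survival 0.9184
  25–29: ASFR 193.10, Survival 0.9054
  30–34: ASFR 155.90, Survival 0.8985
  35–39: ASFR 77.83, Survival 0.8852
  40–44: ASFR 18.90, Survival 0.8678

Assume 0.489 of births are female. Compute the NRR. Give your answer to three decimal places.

Proportion female at birth = 0.489.
Each age group contributes 5 × ASFR × survival:
  15–19: 5 × 53.39/1000 × 0.9334 = 0.24917
  20–24: 5 × 135.50/1000 × 0.9184 = 0.62222
  25–29: 5 × 193.10/1000 × 0.9054 = 0.87416
  30–34: 5 × 155.90/1000 × 0.8985 = 0.70038
  35–39: 5 × 77.83/1000 × 0.8852 = 0.34448
  40–44: 5 × 18.90/1000 × 0.8678 = 0.08201
Sum = 2.87242
NRR = 0.489 × 2.87242 = 1.40461

1.405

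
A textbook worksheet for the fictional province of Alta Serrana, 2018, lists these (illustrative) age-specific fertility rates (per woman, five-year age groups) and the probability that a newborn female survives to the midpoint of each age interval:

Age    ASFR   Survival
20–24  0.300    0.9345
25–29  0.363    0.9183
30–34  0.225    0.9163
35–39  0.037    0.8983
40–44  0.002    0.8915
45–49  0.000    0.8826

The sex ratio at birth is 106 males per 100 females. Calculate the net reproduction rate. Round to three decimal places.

2.075

Proportion female at birth = 100 / (100 + 106) = 0.48544.
Each age group contributes 5 × ASFR × survival:
  20–24: 5 × 0.300 × 0.9345 = 1.40175
  25–29: 5 × 0.363 × 0.9183 = 1.66671
  30–34: 5 × 0.225 × 0.9163 = 1.03084
  35–39: 5 × 0.037 × 0.8983 = 0.16619
  40–44: 5 × 0.002 × 0.8915 = 0.00892
  45–49: 5 × 0.000 × 0.8826 = 0.00000
Sum = 4.27441
NRR = 0.48544 × 4.27441 = 2.07497
An NRR exceeding 1 indicates intrinsic growth under these rates.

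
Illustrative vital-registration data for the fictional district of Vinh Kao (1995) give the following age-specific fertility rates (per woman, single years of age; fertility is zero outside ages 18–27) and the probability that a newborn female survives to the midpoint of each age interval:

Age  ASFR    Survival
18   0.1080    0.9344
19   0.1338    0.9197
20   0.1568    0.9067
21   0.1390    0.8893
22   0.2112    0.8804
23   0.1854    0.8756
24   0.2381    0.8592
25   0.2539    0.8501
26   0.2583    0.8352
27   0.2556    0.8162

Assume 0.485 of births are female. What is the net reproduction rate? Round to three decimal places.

0.816

Proportion female at birth = 0.485.
Survival-weighted fertility by age (1·fₓ·Sₓ):
  18: 1 × 0.1080 × 0.9344 = 0.10092
  19: 1 × 0.1338 × 0.9197 = 0.12306
  20: 1 × 0.1568 × 0.9067 = 0.14217
  21: 1 × 0.1390 × 0.8893 = 0.12361
  22: 1 × 0.2112 × 0.8804 = 0.18594
  23: 1 × 0.1854 × 0.8756 = 0.16234
  24: 1 × 0.2381 × 0.8592 = 0.20458
  25: 1 × 0.2539 × 0.8501 = 0.21584
  26: 1 × 0.2583 × 0.8352 = 0.21573
  27: 1 × 0.2556 × 0.8162 = 0.20862
Sum = 1.68281
NRR = 0.485 × 1.68281 = 0.81616
NRR < 1, so the cohort does not fully replace itself.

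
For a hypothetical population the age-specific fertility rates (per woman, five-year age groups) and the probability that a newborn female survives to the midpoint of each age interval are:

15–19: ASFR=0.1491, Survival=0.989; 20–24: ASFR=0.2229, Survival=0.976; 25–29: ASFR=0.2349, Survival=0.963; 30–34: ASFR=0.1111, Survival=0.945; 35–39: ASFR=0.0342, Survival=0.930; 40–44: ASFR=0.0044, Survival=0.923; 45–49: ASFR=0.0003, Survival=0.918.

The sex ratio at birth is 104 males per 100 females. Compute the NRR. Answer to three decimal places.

1.795

Proportion female at birth = 100 / (100 + 104) = 0.49020.
Per-age-group product (5 × ASFR × survival probability):
  15–19: 5 × 0.1491 × 0.989 = 0.73730
  20–24: 5 × 0.2229 × 0.976 = 1.08775
  25–29: 5 × 0.2349 × 0.963 = 1.13104
  30–34: 5 × 0.1111 × 0.945 = 0.52495
  35–39: 5 × 0.0342 × 0.930 = 0.15903
  40–44: 5 × 0.0044 × 0.923 = 0.02031
  45–49: 5 × 0.0003 × 0.918 = 0.00138
Sum = 3.66176
NRR = 0.49020 × 3.66176 = 1.79499
With NRR above 1 the population is above replacement fertility.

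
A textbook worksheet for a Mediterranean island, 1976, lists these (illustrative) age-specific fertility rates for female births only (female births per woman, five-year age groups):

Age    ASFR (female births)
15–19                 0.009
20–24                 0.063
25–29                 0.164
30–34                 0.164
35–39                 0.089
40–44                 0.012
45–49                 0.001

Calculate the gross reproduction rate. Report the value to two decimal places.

Sum of female ASFRs = 0.009 + 0.063 + 0.164 + 0.164 + 0.089 + 0.012 + 0.001 = 0.502
GRR = 5 × 0.502 = 2.51

2.51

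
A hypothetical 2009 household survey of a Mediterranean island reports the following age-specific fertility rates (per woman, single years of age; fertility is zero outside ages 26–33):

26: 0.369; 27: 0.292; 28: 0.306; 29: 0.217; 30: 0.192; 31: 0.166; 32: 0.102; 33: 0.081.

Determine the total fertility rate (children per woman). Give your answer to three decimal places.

1.725

Sum of ASFRs = 0.369 + 0.292 + 0.306 + 0.217 + 0.192 + 0.166 + 0.102 + 0.081 = 1.725
TFR = 1.725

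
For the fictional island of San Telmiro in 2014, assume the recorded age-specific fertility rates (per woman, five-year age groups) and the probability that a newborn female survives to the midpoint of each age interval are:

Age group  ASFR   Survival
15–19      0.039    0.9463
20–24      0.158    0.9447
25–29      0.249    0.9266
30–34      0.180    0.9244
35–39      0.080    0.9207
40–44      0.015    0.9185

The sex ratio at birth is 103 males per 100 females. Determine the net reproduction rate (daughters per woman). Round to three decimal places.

Proportion female at birth = 100 / (100 + 103) = 0.49261.
Weighting each age-specific rate by interval width and survival:
  15–19: 5 × 0.039 × 0.9463 = 0.18453
  20–24: 5 × 0.158 × 0.9447 = 0.74631
  25–29: 5 × 0.249 × 0.9266 = 1.15362
  30–34: 5 × 0.180 × 0.9244 = 0.83196
  35–39: 5 × 0.080 × 0.9207 = 0.36828
  40–44: 5 × 0.015 × 0.9185 = 0.06889
Sum = 3.35359
NRR = 0.49261 × 3.35359 = 1.65201
An NRR exceeding 1 indicates intrinsic growth under these rates.

1.652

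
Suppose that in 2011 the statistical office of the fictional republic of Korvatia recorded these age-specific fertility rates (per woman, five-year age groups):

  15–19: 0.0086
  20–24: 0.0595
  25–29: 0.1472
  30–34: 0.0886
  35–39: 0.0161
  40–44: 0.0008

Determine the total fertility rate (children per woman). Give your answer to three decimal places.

1.604

Sum of ASFRs = 0.0086 + 0.0595 + 0.1472 + 0.0886 + 0.0161 + 0.0008 = 0.3208
TFR = 5 × 0.3208 = 1.604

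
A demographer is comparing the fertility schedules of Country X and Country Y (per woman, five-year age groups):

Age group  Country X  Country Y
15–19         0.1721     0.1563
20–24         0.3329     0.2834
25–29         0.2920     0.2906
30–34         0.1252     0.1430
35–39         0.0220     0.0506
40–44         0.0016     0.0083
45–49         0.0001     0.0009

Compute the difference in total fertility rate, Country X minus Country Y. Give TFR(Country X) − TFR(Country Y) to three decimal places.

Country X:
  Sum of ASFRs = 0.1721 + 0.3329 + 0.2920 + 0.1252 + 0.0220 + 0.0016 + 0.0001 = 0.9459
  TFR = 5 × 0.9459 = 4.7295
Country Y:
  Sum of ASFRs = 0.1563 + 0.2834 + 0.2906 + 0.1430 + 0.0506 + 0.0083 + 0.0009 = 0.9331
  TFR = 5 × 0.9331 = 4.6655
Difference = 4.7295 − 4.6655 = 0.064

0.064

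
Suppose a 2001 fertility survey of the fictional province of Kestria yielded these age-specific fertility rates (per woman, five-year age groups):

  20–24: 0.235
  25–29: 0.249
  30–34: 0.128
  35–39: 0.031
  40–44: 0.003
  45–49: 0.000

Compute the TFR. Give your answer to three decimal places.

Sum of ASFRs = 0.235 + 0.249 + 0.128 + 0.031 + 0.003 + 0.000 = 0.646
TFR = 5 × 0.646 = 3.23

3.230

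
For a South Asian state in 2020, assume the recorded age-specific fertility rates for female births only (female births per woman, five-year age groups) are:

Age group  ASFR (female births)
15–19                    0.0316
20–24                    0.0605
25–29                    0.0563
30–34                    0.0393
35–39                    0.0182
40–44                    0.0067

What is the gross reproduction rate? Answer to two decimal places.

Sum of female ASFRs = 0.0316 + 0.0605 + 0.0563 + 0.0393 + 0.0182 + 0.0067 = 0.2126
GRR = 5 × 0.2126 = 1.063

1.06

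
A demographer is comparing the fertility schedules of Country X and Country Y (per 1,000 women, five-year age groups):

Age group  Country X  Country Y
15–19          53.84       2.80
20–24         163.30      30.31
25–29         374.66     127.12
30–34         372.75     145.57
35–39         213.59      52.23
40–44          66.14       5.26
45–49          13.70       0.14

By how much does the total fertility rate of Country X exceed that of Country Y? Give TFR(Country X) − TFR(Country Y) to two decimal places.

4.47

Country X:
  Sum of ASFRs = 53.84 + 163.30 + 374.66 + 372.75 + 213.59 + 66.14 + 13.70 = 1257.98
  TFR = 5 × 1257.98 / 1000 = 6.2899
Country Y:
  Sum of ASFRs = 2.80 + 30.31 + 127.12 + 145.57 + 52.23 + 5.26 + 0.14 = 363.43
  TFR = 5 × 363.43 / 1000 = 1.81715
Difference = 6.2899 − 1.81715 = 4.47275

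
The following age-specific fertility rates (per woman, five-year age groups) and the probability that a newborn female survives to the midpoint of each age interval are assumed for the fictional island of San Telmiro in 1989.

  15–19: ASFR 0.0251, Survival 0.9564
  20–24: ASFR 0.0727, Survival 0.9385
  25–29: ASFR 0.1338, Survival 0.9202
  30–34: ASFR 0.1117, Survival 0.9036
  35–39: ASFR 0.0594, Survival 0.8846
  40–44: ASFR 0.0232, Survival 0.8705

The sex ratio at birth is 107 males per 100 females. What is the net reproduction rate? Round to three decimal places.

0.940

Proportion female at birth = 100 / (100 + 107) = 0.48309.
Per-age-group product (5 × ASFR × survival probability):
  15–19: 5 × 0.0251 × 0.9564 = 0.12003
  20–24: 5 × 0.0727 × 0.9385 = 0.34114
  25–29: 5 × 0.1338 × 0.9202 = 0.61561
  30–34: 5 × 0.1117 × 0.9036 = 0.50466
  35–39: 5 × 0.0594 × 0.8846 = 0.26273
  40–44: 5 × 0.0232 × 0.8705 = 0.10098
Sum = 1.94515
NRR = 0.48309 × 1.94515 = 0.93968
An NRR under 1 implies long-run decline under these rates.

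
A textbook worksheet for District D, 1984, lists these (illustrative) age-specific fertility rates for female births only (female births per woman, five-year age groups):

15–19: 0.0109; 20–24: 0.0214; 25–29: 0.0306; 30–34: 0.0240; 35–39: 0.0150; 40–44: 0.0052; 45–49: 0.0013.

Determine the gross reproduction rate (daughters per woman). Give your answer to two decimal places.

Sum of female ASFRs = 0.0109 + 0.0214 + 0.0306 + 0.0240 + 0.0150 + 0.0052 + 0.0013 = 0.1084
GRR = 5 × 0.1084 = 0.542

0.54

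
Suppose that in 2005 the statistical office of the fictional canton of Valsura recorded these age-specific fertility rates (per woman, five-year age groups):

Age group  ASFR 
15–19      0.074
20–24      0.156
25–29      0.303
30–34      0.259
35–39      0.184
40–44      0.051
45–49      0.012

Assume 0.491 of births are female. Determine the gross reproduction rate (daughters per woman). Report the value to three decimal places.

2.551

Proportion female at birth = 0.491.
Sum of ASFRs = 0.074 + 0.156 + 0.303 + 0.259 + 0.184 + 0.051 + 0.012 = 1.039
TFR = 5 × 1.039 = 5.195
GRR = 0.491 × 5.195 = 2.55075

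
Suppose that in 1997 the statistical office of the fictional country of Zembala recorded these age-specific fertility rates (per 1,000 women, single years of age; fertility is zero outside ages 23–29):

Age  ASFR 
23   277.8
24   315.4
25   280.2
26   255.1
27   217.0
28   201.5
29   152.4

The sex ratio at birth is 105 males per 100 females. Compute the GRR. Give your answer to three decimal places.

0.829

Proportion female at birth = 100 / (100 + 105) = 0.48780.
Sum of ASFRs = 277.8 + 315.4 + 280.2 + 255.1 + 217.0 + 201.5 + 152.4 = 1699.4
TFR = 1699.4 / 1000 = 1.6994
GRR = 0.48780 × 1.6994 = 0.82897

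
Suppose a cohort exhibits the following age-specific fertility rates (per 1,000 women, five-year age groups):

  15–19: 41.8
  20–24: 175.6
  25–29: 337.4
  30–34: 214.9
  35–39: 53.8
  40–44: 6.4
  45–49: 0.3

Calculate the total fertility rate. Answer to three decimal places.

4.151

Sum of ASFRs = 41.8 + 175.6 + 337.4 + 214.9 + 53.8 + 6.4 + 0.3 = 830.2
TFR = 5 × 830.2 / 1000 = 4.151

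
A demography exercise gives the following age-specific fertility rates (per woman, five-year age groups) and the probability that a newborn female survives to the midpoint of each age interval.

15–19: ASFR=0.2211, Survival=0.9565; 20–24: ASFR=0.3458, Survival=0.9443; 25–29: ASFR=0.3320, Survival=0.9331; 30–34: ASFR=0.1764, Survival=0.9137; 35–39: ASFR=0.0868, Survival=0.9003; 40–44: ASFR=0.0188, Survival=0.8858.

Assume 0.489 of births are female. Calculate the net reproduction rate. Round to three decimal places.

Proportion female at birth = 0.489.
Survival-weighted fertility by age (5·fₓ·Sₓ):
  15–19: 5 × 0.2211 × 0.9565 = 1.05741
  20–24: 5 × 0.3458 × 0.9443 = 1.63269
  25–29: 5 × 0.3320 × 0.9331 = 1.54895
  30–34: 5 × 0.1764 × 0.9137 = 0.80588
  35–39: 5 × 0.0868 × 0.9003 = 0.39073
  40–44: 5 × 0.0188 × 0.8858 = 0.08327
Sum = 5.51893
NRR = 0.489 × 5.51893 = 2.69876

2.699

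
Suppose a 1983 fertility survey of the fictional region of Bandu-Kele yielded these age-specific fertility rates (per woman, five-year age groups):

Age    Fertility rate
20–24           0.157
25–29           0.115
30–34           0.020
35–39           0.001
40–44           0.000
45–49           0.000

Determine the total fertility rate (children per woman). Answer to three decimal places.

Sum of ASFRs = 0.157 + 0.115 + 0.020 + 0.001 + 0.000 + 0.000 = 0.293
TFR = 5 × 0.293 = 1.465

1.465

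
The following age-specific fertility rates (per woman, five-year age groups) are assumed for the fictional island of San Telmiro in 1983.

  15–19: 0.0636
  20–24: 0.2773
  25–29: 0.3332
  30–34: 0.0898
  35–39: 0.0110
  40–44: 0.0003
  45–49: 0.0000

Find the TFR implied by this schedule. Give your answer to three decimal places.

3.876

Sum of ASFRs = 0.0636 + 0.2773 + 0.3332 + 0.0898 + 0.0110 + 0.0003 + 0.0000 = 0.7752
TFR = 5 × 0.7752 = 3.876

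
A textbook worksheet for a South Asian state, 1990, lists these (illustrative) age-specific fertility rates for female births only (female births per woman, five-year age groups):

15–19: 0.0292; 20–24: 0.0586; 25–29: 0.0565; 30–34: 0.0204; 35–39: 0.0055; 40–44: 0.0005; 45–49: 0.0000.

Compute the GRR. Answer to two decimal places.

Sum of female ASFRs = 0.0292 + 0.0586 + 0.0565 + 0.0204 + 0.0055 + 0.0005 + 0.0000 = 0.1707
GRR = 5 × 0.1707 = 0.8535

0.85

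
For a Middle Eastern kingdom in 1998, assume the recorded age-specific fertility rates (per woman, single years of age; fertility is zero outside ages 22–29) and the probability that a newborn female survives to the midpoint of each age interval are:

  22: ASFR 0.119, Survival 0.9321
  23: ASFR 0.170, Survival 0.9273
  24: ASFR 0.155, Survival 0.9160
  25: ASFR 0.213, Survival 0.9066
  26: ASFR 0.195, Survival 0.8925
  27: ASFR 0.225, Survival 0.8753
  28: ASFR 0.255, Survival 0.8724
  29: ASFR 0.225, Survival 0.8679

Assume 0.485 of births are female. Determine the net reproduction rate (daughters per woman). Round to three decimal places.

Proportion female at birth = 0.485.
Survival-weighted fertility by age (1·fₓ·Sₓ):
  22: 1 × 0.119 × 0.9321 = 0.11092
  23: 1 × 0.170 × 0.9273 = 0.15764
  24: 1 × 0.155 × 0.9160 = 0.14198
  25: 1 × 0.213 × 0.9066 = 0.19311
  26: 1 × 0.195 × 0.8925 = 0.17404
  27: 1 × 0.225 × 0.8753 = 0.19694
  28: 1 × 0.255 × 0.8724 = 0.22246
  29: 1 × 0.225 × 0.8679 = 0.19528
Sum = 1.39237
NRR = 0.485 × 1.39237 = 0.67530

0.675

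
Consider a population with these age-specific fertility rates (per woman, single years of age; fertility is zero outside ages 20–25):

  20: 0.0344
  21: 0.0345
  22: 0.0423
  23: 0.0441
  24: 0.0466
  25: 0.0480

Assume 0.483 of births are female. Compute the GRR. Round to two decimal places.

0.12

Proportion female at birth = 0.483.
Sum of ASFRs = 0.0344 + 0.0345 + 0.0423 + 0.0441 + 0.0466 + 0.0480 = 0.2499
TFR = 0.2499
GRR = 0.483 × 0.2499 = 0.12070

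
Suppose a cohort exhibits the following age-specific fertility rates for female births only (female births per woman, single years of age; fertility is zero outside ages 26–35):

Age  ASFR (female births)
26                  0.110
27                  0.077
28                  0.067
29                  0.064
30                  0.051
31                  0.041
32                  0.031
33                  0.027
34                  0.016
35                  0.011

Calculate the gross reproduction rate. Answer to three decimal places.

0.495

Sum of female ASFRs = 0.110 + 0.077 + 0.067 + 0.064 + 0.051 + 0.041 + 0.031 + 0.027 + 0.016 + 0.011 = 0.495
GRR = 0.495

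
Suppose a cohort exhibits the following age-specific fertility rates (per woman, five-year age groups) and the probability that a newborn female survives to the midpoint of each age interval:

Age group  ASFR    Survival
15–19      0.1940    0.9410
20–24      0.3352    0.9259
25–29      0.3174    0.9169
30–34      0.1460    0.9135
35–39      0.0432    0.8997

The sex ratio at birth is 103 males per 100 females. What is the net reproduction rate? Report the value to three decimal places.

2.355

Proportion female at birth = 100 / (100 + 103) = 0.49261.
Per-age-group product (5 × ASFR × survival probability):
  15–19: 5 × 0.1940 × 0.9410 = 0.91277
  20–24: 5 × 0.3352 × 0.9259 = 1.55181
  25–29: 5 × 0.3174 × 0.9169 = 1.45512
  30–34: 5 × 0.1460 × 0.9135 = 0.66686
  35–39: 5 × 0.0432 × 0.8997 = 0.19434
Sum = 4.78090
NRR = 0.49261 × 4.78090 = 2.35512
An NRR exceeding 1 indicates intrinsic growth under these rates.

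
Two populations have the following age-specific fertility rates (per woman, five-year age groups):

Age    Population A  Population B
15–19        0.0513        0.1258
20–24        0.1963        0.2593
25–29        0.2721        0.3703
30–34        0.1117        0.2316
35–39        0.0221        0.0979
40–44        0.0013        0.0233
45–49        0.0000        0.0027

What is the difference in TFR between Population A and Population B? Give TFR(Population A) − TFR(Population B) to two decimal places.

Population A:
  Sum of ASFRs = 0.0513 + 0.1963 + 0.2721 + 0.1117 + 0.0221 + 0.0013 + 0.0000 = 0.6548
  TFR = 5 × 0.6548 = 3.274
Population B:
  Sum of ASFRs = 0.1258 + 0.2593 + 0.3703 + 0.2316 + 0.0979 + 0.0233 + 0.0027 = 1.1109
  TFR = 5 × 1.1109 = 5.5545
Difference = 3.274 − 5.5545 = -2.2805

-2.28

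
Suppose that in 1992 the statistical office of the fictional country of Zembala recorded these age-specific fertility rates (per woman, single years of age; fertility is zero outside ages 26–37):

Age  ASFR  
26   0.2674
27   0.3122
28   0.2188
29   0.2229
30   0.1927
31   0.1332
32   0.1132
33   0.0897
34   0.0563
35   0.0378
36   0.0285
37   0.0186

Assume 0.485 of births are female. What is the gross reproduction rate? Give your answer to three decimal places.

0.820

Proportion female at birth = 0.485.
Sum of ASFRs = 0.2674 + 0.3122 + 0.2188 + 0.2229 + 0.1927 + 0.1332 + 0.1132 + 0.0897 + 0.0563 + 0.0378 + 0.0285 + 0.0186 = 1.6913
TFR = 1.6913
GRR = 0.485 × 1.6913 = 0.82028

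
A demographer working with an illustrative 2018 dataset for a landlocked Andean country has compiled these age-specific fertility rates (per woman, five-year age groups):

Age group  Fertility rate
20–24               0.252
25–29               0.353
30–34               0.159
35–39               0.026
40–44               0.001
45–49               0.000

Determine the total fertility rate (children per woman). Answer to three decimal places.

Sum of ASFRs = 0.252 + 0.353 + 0.159 + 0.026 + 0.001 + 0.000 = 0.791
TFR = 5 × 0.791 = 3.955

3.955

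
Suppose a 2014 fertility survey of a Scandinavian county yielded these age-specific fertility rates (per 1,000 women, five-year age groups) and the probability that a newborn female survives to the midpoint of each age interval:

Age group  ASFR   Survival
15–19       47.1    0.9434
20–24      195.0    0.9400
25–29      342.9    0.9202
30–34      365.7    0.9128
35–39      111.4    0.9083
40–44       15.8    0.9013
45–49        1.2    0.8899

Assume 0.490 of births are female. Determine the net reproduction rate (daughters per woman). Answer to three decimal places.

2.434

Proportion female at birth = 0.490.
Survival-weighted fertility by age (5·fₓ·Sₓ):
  15–19: 5 × 47.1/1000 × 0.9434 = 0.22217
  20–24: 5 × 195.0/1000 × 0.9400 = 0.91650
  25–29: 5 × 342.9/1000 × 0.9202 = 1.57768
  30–34: 5 × 365.7/1000 × 0.9128 = 1.66905
  35–39: 5 × 111.4/1000 × 0.9083 = 0.50592
  40–44: 5 × 15.8/1000 × 0.9013 = 0.07120
  45–49: 5 × 1.2/1000 × 0.8899 = 0.00534
Sum = 4.96786
NRR = 0.490 × 4.96786 = 2.43425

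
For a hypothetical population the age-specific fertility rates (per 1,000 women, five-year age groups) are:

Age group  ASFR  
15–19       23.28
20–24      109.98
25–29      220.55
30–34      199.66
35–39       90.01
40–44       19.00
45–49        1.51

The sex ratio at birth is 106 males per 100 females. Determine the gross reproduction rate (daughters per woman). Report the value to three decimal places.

Proportion female at birth = 100 / (100 + 106) = 0.48544.
Sum of ASFRs = 23.28 + 109.98 + 220.55 + 199.66 + 90.01 + 19.00 + 1.51 = 663.99
TFR = 5 × 663.99 / 1000 = 3.31995
GRR = 0.48544 × 3.31995 = 1.61164

1.612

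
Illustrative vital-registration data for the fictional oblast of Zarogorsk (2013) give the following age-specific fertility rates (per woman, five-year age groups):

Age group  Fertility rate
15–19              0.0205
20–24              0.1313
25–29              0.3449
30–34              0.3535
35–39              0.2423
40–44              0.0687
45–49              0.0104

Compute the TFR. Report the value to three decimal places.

5.858

Sum of ASFRs = 0.0205 + 0.1313 + 0.3449 + 0.3535 + 0.2423 + 0.0687 + 0.0104 = 1.1716
TFR = 5 × 1.1716 = 5.858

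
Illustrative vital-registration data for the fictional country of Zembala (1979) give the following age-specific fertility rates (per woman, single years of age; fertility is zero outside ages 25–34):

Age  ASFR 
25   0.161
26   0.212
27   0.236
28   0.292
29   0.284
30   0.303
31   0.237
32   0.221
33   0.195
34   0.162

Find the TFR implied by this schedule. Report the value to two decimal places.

Sum of ASFRs = 0.161 + 0.212 + 0.236 + 0.292 + 0.284 + 0.303 + 0.237 + 0.221 + 0.195 + 0.162 = 2.303
TFR = 2.303

2.30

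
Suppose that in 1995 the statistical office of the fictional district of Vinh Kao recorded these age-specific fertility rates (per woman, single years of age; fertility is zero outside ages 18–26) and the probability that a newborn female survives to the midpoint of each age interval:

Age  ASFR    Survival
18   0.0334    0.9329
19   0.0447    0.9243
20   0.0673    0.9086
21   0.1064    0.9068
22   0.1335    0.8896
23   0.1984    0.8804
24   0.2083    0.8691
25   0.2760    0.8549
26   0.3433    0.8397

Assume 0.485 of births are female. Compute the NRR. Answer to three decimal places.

0.596

Proportion female at birth = 0.485.
Per-age-group product (1 × ASFR × survival probability):
  18: 1 × 0.0334 × 0.9329 = 0.03116
  19: 1 × 0.0447 × 0.9243 = 0.04132
  20: 1 × 0.0673 × 0.9086 = 0.06115
  21: 1 × 0.1064 × 0.9068 = 0.09648
  22: 1 × 0.1335 × 0.8896 = 0.11876
  23: 1 × 0.1984 × 0.8804 = 0.17467
  24: 1 × 0.2083 × 0.8691 = 0.18103
  25: 1 × 0.2760 × 0.8549 = 0.23595
  26: 1 × 0.3433 × 0.8397 = 0.28827
Sum = 1.22879
NRR = 0.485 × 1.22879 = 0.59596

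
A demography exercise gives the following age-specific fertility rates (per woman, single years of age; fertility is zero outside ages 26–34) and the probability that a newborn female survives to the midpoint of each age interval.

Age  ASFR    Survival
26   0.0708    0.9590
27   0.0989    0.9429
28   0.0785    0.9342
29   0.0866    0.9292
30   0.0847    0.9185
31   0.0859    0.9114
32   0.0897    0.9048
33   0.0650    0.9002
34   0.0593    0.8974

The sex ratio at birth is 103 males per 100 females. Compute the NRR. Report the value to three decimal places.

Proportion female at birth = 100 / (100 + 103) = 0.49261.
Weighting each age-specific rate by interval width and survival:
  26: 1 × 0.0708 × 0.9590 = 0.06790
  27: 1 × 0.0989 × 0.9429 = 0.09325
  28: 1 × 0.0785 × 0.9342 = 0.07333
  29: 1 × 0.0866 × 0.9292 = 0.08047
  30: 1 × 0.0847 × 0.9185 = 0.07780
  31: 1 × 0.0859 × 0.9114 = 0.07829
  32: 1 × 0.0897 × 0.9048 = 0.08116
  33: 1 × 0.0650 × 0.9002 = 0.05851
  34: 1 × 0.0593 × 0.8974 = 0.05322
Sum = 0.66393
NRR = 0.49261 × 0.66393 = 0.32706
With NRR below 1 the population is below replacement fertility.

0.327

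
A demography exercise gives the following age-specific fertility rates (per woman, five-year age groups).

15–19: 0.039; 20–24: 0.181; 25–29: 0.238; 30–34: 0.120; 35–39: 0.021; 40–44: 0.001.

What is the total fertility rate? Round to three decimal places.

3.000

Sum of ASFRs = 0.039 + 0.181 + 0.238 + 0.120 + 0.021 + 0.001 = 0.600
TFR = 5 × 0.600 = 3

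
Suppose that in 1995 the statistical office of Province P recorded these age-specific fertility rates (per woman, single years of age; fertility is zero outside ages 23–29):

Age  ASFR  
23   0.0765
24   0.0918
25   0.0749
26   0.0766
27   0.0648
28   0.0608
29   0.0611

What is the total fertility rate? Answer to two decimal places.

0.51

Sum of ASFRs = 0.0765 + 0.0918 + 0.0749 + 0.0766 + 0.0648 + 0.0608 + 0.0611 = 0.5065
TFR = 0.5065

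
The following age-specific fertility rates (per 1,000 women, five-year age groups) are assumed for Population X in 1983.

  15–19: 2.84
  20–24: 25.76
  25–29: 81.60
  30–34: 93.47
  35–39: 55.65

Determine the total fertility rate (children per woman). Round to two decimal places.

Sum of ASFRs = 2.84 + 25.76 + 81.60 + 93.47 + 55.65 = 259.32
TFR = 5 × 259.32 / 1000 = 1.2966

1.30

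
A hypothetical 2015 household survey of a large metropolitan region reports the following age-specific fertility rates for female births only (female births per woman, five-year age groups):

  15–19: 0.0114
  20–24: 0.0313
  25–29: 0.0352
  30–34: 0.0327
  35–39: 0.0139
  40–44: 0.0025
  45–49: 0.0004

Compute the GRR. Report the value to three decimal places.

Sum of female ASFRs = 0.0114 + 0.0313 + 0.0352 + 0.0327 + 0.0139 + 0.0025 + 0.0004 = 0.1274
GRR = 5 × 0.1274 = 0.637

0.637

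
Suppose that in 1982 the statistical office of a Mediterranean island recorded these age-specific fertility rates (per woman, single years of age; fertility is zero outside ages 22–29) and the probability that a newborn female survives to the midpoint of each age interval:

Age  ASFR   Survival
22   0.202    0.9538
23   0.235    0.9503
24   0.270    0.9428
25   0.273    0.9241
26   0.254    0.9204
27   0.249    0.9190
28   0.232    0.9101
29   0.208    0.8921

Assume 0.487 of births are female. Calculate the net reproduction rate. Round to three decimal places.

0.868

Proportion female at birth = 0.487.
Weighting each age-specific rate by interval width and survival:
  22: 1 × 0.202 × 0.9538 = 0.19267
  23: 1 × 0.235 × 0.9503 = 0.22332
  24: 1 × 0.270 × 0.9428 = 0.25456
  25: 1 × 0.273 × 0.9241 = 0.25228
  26: 1 × 0.254 × 0.9204 = 0.23378
  27: 1 × 0.249 × 0.9190 = 0.22883
  28: 1 × 0.232 × 0.9101 = 0.21114
  29: 1 × 0.208 × 0.8921 = 0.18556
Sum = 1.78214
NRR = 0.487 × 1.78214 = 0.86790
With NRR below 1 the population is below replacement fertility.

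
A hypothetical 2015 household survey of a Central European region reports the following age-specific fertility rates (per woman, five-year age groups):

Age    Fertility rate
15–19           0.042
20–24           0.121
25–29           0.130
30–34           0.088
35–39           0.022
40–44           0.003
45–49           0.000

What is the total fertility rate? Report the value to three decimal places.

2.030

Sum of ASFRs = 0.042 + 0.121 + 0.130 + 0.088 + 0.022 + 0.003 + 0.000 = 0.406
TFR = 5 × 0.406 = 2.03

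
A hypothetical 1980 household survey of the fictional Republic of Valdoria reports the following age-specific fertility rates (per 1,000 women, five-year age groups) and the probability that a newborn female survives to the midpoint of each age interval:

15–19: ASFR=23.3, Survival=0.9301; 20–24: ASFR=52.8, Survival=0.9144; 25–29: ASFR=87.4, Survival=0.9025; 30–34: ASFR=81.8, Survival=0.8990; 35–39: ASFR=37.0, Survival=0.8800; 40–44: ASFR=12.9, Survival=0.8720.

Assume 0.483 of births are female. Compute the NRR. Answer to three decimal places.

0.643

Proportion female at birth = 0.483.
Per-age-group product (5 × ASFR × survival probability):
  15–19: 5 × 23.3/1000 × 0.9301 = 0.10836
  20–24: 5 × 52.8/1000 × 0.9144 = 0.24140
  25–29: 5 × 87.4/1000 × 0.9025 = 0.39439
  30–34: 5 × 81.8/1000 × 0.8990 = 0.36769
  35–39: 5 × 37.0/1000 × 0.8800 = 0.16280
  40–44: 5 × 12.9/1000 × 0.8720 = 0.05624
Sum = 1.33088
NRR = 0.483 × 1.33088 = 0.64282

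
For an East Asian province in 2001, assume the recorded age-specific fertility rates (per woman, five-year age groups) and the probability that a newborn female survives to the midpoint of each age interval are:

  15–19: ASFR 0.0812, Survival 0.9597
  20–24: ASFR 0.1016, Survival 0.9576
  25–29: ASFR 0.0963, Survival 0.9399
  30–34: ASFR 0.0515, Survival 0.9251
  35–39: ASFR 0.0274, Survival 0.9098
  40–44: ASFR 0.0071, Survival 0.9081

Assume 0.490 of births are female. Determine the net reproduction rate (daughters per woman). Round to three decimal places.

0.845

Proportion female at birth = 0.490.
Weighting each age-specific rate by interval width and survival:
  15–19: 5 × 0.0812 × 0.9597 = 0.38964
  20–24: 5 × 0.1016 × 0.9576 = 0.48646
  25–29: 5 × 0.0963 × 0.9399 = 0.45256
  30–34: 5 × 0.0515 × 0.9251 = 0.23821
  35–39: 5 × 0.0274 × 0.9098 = 0.12464
  40–44: 5 × 0.0071 × 0.9081 = 0.03224
Sum = 1.72375
NRR = 0.490 × 1.72375 = 0.84464
With NRR below 1 the population is below replacement fertility.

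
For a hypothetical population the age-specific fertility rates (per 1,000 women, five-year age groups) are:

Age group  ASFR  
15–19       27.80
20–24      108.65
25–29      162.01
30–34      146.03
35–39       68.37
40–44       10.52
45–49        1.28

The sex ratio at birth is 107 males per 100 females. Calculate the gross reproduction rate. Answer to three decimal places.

1.267

Proportion female at birth = 100 / (100 + 107) = 0.48309.
Sum of ASFRs = 27.80 + 108.65 + 162.01 + 146.03 + 68.37 + 10.52 + 1.28 = 524.66
TFR = 5 × 524.66 / 1000 = 2.6233
GRR = 0.48309 × 2.6233 = 1.26729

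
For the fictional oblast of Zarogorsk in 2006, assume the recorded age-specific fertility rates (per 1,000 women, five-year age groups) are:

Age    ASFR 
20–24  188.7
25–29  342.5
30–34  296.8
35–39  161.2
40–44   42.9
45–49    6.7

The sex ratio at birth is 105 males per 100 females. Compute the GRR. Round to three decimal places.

2.534

Proportion female at birth = 100 / (100 + 105) = 0.48780.
Sum of ASFRs = 188.7 + 342.5 + 296.8 + 161.2 + 42.9 + 6.7 = 1038.8
TFR = 5 × 1038.8 / 1000 = 5.194
GRR = 0.48780 × 5.194 = 2.53363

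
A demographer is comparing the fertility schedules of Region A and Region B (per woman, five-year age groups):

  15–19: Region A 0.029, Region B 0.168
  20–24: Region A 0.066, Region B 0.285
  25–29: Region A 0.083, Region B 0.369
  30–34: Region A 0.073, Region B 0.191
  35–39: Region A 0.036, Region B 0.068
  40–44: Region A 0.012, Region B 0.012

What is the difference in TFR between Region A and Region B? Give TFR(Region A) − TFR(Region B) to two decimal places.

-3.97

Region A:
  Sum of ASFRs = 0.029 + 0.066 + 0.083 + 0.073 + 0.036 + 0.012 = 0.299
  TFR = 5 × 0.299 = 1.495
Region B:
  Sum of ASFRs = 0.168 + 0.285 + 0.369 + 0.191 + 0.068 + 0.012 = 1.093
  TFR = 5 × 1.093 = 5.465
Difference = 1.495 − 5.465 = -3.97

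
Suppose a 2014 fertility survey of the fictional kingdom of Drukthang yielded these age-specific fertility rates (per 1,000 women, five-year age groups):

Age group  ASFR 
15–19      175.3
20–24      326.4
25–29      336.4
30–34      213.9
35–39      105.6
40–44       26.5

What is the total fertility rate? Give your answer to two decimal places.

5.92

Sum of ASFRs = 175.3 + 326.4 + 336.4 + 213.9 + 105.6 + 26.5 = 1184.1
TFR = 5 × 1184.1 / 1000 = 5.9205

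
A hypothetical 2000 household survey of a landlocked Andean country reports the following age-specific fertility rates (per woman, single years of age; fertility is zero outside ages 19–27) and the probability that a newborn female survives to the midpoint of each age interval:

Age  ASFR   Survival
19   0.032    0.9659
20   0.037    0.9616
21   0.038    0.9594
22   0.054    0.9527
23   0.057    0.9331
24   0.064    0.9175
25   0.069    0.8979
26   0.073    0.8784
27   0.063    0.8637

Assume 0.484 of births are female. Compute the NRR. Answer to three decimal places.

0.216

Proportion female at birth = 0.484.
Each age group contributes 1 × ASFR × survival:
  19: 1 × 0.032 × 0.9659 = 0.03091
  20: 1 × 0.037 × 0.9616 = 0.03558
  21: 1 × 0.038 × 0.9594 = 0.03646
  22: 1 × 0.054 × 0.9527 = 0.05145
  23: 1 × 0.057 × 0.9331 = 0.05319
  24: 1 × 0.064 × 0.9175 = 0.05872
  25: 1 × 0.069 × 0.8979 = 0.06196
  26: 1 × 0.073 × 0.8784 = 0.06412
  27: 1 × 0.063 × 0.8637 = 0.05441
Sum = 0.44680
NRR = 0.484 × 0.44680 = 0.21625
With NRR below 1 the population is below replacement fertility.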